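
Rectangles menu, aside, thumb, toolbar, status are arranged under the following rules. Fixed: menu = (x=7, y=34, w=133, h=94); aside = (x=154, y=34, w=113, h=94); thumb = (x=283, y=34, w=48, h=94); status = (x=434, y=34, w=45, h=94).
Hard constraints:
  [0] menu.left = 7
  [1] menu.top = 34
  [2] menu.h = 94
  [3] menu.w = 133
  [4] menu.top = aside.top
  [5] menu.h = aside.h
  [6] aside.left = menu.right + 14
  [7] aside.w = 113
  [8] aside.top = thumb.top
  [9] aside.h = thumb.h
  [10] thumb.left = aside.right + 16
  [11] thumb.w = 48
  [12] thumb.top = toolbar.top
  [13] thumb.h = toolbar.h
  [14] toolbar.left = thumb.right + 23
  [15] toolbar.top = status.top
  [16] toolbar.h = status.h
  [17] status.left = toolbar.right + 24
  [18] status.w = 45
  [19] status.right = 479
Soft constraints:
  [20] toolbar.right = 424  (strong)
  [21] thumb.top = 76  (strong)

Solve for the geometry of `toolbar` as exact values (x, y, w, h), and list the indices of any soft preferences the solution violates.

1. toolbar.y = 34  [thumb.top = toolbar.top]
2. toolbar.h = 94  [thumb.h = toolbar.h]
3. toolbar.x = 354  [toolbar.left = thumb.right + 23]
4. toolbar.w = 56  [status.left = toolbar.right + 24]

toolbar = (x=354, y=34, w=56, h=94)
violated soft preferences: 20, 21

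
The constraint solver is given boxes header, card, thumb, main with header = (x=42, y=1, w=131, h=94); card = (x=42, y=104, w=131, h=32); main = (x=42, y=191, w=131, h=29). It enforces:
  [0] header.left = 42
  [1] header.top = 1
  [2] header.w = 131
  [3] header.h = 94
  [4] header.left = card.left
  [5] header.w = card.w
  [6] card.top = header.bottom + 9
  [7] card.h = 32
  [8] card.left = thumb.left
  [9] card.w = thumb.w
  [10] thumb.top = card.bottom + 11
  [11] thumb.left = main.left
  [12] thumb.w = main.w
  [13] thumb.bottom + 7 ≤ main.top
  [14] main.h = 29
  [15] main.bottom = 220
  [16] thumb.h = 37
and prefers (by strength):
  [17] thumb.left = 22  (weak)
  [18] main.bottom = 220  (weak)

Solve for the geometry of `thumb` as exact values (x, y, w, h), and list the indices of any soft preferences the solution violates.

1. thumb.x = 42  [card.left = thumb.left]
2. thumb.w = 131  [card.w = thumb.w]
3. thumb.y = 147  [thumb.top = card.bottom + 11]
4. thumb.h = 37  [thumb.h = 37]

thumb = (x=42, y=147, w=131, h=37)
violated soft preferences: 17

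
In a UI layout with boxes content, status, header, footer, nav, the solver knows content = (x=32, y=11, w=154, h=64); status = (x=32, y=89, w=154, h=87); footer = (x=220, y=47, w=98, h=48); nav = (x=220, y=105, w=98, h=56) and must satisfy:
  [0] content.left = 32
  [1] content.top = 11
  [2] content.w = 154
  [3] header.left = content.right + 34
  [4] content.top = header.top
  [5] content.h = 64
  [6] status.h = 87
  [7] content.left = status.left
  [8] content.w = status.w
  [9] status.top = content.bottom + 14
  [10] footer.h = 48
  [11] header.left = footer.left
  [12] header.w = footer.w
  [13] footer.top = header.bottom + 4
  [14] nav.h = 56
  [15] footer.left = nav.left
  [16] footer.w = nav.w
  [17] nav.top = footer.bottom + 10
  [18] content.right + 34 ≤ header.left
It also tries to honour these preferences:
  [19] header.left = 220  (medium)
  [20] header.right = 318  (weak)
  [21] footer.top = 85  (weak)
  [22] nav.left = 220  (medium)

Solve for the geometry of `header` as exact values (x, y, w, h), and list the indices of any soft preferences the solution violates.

1. header.x = 220  [header.left = content.right + 34]
2. header.y = 11  [content.top = header.top]
3. header.w = 98  [header.w = footer.w]
4. header.h = 32  [footer.top = header.bottom + 4]

header = (x=220, y=11, w=98, h=32)
violated soft preferences: 21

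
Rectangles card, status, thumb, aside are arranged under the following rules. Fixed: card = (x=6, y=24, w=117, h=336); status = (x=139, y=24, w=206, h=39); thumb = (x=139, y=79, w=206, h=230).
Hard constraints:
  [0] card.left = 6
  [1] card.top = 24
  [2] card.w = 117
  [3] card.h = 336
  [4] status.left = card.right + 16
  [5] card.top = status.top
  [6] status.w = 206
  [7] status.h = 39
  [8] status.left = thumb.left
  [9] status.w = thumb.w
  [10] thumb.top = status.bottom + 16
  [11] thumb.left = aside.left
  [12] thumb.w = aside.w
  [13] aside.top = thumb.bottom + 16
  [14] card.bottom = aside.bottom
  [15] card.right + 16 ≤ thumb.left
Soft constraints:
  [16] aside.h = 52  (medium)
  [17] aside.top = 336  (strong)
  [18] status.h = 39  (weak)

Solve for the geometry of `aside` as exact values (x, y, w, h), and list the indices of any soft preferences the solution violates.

aside = (x=139, y=325, w=206, h=35)
violated soft preferences: 16, 17

1. aside.x = 139  [thumb.left = aside.left]
2. aside.w = 206  [thumb.w = aside.w]
3. aside.y = 325  [aside.top = thumb.bottom + 16]
4. aside.h = 35  [card.bottom = aside.bottom]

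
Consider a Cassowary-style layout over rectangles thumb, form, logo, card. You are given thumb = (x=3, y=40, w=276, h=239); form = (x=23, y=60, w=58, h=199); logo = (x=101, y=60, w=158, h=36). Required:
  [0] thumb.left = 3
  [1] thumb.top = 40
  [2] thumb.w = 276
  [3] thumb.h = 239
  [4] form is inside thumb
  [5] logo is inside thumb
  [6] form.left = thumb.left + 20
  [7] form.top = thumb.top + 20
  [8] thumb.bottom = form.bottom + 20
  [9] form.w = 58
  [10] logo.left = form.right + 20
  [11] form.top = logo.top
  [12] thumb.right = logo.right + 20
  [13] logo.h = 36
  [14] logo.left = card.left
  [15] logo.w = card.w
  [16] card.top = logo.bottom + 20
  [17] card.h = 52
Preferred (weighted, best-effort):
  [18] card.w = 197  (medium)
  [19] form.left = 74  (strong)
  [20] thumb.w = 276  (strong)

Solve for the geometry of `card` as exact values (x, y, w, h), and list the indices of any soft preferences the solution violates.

1. card.x = 101  [logo.left = card.left]
2. card.w = 158  [logo.w = card.w]
3. card.y = 116  [card.top = logo.bottom + 20]
4. card.h = 52  [card.h = 52]

card = (x=101, y=116, w=158, h=52)
violated soft preferences: 18, 19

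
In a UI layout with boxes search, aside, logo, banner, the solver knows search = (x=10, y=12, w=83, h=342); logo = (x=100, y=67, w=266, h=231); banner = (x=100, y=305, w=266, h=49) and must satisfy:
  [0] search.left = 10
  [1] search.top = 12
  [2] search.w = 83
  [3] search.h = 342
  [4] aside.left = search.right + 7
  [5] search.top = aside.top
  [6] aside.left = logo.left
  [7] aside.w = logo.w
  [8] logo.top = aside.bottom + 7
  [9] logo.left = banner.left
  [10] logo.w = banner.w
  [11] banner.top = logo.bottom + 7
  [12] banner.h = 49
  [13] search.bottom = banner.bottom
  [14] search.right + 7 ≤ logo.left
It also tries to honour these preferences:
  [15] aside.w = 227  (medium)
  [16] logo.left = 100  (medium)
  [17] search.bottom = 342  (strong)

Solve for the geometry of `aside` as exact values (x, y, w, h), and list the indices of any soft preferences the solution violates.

aside = (x=100, y=12, w=266, h=48)
violated soft preferences: 15, 17

1. aside.x = 100  [aside.left = search.right + 7]
2. aside.y = 12  [search.top = aside.top]
3. aside.w = 266  [aside.w = logo.w]
4. aside.h = 48  [logo.top = aside.bottom + 7]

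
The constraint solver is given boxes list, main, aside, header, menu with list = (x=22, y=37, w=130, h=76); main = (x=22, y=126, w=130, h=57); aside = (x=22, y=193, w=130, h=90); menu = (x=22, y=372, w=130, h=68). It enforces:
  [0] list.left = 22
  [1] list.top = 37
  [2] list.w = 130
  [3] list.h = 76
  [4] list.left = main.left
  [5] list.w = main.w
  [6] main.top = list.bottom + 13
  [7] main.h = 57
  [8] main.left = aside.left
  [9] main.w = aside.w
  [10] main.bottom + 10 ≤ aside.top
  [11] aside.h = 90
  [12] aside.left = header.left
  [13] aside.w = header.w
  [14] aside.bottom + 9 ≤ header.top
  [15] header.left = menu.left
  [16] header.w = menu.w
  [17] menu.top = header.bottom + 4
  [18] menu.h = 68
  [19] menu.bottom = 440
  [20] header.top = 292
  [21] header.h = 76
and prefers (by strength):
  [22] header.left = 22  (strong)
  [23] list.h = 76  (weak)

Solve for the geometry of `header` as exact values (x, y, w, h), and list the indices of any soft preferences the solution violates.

header = (x=22, y=292, w=130, h=76)
violated soft preferences: none

1. header.x = 22  [aside.left = header.left]
2. header.w = 130  [aside.w = header.w]
3. header.y = 292  [header.top = 292]
4. header.h = 76  [header.h = 76]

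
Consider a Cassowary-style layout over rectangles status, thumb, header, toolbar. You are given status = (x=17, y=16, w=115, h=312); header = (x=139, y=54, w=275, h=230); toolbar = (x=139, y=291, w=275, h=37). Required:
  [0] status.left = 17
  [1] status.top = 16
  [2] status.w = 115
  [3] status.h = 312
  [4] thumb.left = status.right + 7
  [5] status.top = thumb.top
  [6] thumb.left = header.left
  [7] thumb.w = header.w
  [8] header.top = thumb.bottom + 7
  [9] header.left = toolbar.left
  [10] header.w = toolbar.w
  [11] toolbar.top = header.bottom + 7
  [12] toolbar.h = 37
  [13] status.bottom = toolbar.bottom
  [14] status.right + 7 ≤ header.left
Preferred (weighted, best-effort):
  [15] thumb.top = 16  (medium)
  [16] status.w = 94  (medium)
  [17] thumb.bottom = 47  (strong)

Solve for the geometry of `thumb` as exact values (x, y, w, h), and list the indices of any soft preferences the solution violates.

1. thumb.x = 139  [thumb.left = status.right + 7]
2. thumb.y = 16  [status.top = thumb.top]
3. thumb.w = 275  [thumb.w = header.w]
4. thumb.h = 31  [header.top = thumb.bottom + 7]

thumb = (x=139, y=16, w=275, h=31)
violated soft preferences: 16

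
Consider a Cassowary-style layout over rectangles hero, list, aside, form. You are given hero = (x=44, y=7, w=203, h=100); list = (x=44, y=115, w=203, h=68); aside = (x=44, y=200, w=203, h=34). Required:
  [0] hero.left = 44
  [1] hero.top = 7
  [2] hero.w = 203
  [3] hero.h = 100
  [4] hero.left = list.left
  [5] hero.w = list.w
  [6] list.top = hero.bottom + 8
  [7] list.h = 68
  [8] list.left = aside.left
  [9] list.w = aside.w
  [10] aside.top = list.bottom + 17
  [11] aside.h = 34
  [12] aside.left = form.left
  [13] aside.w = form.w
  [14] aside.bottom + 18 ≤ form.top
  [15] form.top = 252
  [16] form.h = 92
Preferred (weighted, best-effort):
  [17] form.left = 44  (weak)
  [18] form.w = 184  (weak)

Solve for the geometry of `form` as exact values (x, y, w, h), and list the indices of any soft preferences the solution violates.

1. form.x = 44  [aside.left = form.left]
2. form.w = 203  [aside.w = form.w]
3. form.y = 252  [form.top = 252]
4. form.h = 92  [form.h = 92]

form = (x=44, y=252, w=203, h=92)
violated soft preferences: 18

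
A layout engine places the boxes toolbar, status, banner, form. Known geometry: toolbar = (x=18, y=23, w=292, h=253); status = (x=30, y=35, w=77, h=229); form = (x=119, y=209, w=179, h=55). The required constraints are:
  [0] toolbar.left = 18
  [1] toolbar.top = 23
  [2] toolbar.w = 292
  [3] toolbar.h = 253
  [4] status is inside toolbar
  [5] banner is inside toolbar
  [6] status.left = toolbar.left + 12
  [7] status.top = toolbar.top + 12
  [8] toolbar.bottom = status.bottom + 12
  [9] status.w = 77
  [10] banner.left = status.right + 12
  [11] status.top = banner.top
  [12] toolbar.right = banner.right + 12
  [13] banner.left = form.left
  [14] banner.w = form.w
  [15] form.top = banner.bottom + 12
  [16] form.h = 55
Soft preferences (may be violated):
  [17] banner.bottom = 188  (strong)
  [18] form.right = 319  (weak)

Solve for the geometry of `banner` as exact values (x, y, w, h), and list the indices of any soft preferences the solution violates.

banner = (x=119, y=35, w=179, h=162)
violated soft preferences: 17, 18

1. banner.x = 119  [banner.left = status.right + 12]
2. banner.y = 35  [status.top = banner.top]
3. banner.w = 179  [toolbar.right = banner.right + 12]
4. banner.h = 162  [form.top = banner.bottom + 12]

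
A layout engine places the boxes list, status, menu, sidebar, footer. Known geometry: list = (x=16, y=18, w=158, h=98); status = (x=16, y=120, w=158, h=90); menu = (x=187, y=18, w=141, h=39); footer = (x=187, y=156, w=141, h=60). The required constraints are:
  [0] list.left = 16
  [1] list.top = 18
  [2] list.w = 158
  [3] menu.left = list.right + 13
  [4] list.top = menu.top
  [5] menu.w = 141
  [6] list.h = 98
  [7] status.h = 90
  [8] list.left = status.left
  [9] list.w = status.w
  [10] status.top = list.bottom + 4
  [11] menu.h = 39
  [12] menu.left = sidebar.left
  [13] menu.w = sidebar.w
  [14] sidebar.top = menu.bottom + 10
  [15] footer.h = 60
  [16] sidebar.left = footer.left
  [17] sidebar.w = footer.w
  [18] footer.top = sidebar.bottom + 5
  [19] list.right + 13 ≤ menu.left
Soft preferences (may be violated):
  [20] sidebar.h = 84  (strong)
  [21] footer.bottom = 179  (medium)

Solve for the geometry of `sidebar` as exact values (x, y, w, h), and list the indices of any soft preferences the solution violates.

sidebar = (x=187, y=67, w=141, h=84)
violated soft preferences: 21

1. sidebar.x = 187  [menu.left = sidebar.left]
2. sidebar.w = 141  [menu.w = sidebar.w]
3. sidebar.y = 67  [sidebar.top = menu.bottom + 10]
4. sidebar.h = 84  [footer.top = sidebar.bottom + 5]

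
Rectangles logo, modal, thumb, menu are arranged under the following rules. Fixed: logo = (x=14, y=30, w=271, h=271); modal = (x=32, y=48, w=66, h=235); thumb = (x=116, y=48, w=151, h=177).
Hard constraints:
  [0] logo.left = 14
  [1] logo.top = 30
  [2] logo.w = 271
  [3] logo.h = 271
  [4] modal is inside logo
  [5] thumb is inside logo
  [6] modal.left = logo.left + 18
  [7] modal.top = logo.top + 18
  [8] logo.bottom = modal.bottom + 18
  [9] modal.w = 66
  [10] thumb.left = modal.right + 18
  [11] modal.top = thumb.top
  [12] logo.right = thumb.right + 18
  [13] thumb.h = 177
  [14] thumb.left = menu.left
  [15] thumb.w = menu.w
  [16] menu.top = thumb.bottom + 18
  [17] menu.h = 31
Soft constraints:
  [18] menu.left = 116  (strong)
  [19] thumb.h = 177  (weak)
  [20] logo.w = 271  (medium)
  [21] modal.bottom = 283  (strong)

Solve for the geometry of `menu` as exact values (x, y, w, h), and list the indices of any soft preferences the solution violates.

menu = (x=116, y=243, w=151, h=31)
violated soft preferences: none

1. menu.x = 116  [thumb.left = menu.left]
2. menu.w = 151  [thumb.w = menu.w]
3. menu.y = 243  [menu.top = thumb.bottom + 18]
4. menu.h = 31  [menu.h = 31]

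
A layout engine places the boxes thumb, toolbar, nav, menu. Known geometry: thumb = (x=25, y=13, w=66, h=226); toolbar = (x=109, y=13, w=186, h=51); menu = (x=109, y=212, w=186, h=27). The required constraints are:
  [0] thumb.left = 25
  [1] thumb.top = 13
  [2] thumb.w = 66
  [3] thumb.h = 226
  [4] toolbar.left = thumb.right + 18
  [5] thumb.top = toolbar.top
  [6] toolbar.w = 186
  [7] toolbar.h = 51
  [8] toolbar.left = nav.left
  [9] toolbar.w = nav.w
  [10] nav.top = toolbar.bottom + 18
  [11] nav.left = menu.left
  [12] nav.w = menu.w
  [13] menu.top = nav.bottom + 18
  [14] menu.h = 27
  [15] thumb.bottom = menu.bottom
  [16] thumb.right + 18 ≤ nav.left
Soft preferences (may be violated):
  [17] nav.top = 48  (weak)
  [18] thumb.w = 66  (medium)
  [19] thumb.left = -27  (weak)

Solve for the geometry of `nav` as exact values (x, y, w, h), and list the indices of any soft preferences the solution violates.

1. nav.x = 109  [toolbar.left = nav.left]
2. nav.w = 186  [toolbar.w = nav.w]
3. nav.y = 82  [nav.top = toolbar.bottom + 18]
4. nav.h = 112  [menu.top = nav.bottom + 18]

nav = (x=109, y=82, w=186, h=112)
violated soft preferences: 17, 19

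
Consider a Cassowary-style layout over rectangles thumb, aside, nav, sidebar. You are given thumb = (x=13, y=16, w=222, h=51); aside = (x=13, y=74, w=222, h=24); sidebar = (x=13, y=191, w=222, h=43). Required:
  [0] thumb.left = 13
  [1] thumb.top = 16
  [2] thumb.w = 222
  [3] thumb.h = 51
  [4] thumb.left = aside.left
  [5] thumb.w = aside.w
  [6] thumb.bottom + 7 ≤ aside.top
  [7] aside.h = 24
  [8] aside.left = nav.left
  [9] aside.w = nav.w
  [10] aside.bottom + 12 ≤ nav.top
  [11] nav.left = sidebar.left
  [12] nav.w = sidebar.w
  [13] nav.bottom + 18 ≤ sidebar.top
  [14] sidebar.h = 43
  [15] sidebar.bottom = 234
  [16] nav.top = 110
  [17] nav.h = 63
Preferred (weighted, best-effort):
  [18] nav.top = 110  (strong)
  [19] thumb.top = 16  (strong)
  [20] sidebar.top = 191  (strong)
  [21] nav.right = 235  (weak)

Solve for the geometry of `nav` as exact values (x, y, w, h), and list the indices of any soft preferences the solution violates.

1. nav.x = 13  [aside.left = nav.left]
2. nav.w = 222  [aside.w = nav.w]
3. nav.y = 110  [nav.top = 110]
4. nav.h = 63  [nav.h = 63]

nav = (x=13, y=110, w=222, h=63)
violated soft preferences: none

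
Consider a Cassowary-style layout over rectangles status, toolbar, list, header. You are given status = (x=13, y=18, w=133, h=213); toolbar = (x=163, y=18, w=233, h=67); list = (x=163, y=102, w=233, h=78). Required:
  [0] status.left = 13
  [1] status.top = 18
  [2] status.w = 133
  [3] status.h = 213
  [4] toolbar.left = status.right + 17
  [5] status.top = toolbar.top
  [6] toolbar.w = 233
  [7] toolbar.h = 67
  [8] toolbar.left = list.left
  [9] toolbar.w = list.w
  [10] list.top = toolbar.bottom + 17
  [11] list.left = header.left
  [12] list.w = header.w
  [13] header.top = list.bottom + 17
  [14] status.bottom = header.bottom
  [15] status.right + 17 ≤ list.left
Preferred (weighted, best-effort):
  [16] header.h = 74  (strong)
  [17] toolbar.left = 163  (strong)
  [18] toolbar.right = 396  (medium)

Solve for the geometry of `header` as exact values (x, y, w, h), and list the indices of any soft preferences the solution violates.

header = (x=163, y=197, w=233, h=34)
violated soft preferences: 16

1. header.x = 163  [list.left = header.left]
2. header.w = 233  [list.w = header.w]
3. header.y = 197  [header.top = list.bottom + 17]
4. header.h = 34  [status.bottom = header.bottom]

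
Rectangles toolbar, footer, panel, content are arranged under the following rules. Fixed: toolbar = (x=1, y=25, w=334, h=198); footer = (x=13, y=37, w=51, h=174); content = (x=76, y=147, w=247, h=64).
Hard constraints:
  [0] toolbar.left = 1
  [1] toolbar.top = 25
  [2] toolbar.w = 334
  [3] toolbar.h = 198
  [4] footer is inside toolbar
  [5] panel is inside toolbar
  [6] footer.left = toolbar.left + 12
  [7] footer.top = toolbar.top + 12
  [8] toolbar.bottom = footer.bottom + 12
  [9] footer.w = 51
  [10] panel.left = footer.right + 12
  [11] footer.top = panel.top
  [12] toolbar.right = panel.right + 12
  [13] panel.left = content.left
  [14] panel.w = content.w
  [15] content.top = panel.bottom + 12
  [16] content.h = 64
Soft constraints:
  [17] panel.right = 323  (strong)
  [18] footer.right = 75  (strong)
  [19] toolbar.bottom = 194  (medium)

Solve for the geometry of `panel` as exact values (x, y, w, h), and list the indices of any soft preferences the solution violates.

panel = (x=76, y=37, w=247, h=98)
violated soft preferences: 18, 19

1. panel.x = 76  [panel.left = footer.right + 12]
2. panel.y = 37  [footer.top = panel.top]
3. panel.w = 247  [toolbar.right = panel.right + 12]
4. panel.h = 98  [content.top = panel.bottom + 12]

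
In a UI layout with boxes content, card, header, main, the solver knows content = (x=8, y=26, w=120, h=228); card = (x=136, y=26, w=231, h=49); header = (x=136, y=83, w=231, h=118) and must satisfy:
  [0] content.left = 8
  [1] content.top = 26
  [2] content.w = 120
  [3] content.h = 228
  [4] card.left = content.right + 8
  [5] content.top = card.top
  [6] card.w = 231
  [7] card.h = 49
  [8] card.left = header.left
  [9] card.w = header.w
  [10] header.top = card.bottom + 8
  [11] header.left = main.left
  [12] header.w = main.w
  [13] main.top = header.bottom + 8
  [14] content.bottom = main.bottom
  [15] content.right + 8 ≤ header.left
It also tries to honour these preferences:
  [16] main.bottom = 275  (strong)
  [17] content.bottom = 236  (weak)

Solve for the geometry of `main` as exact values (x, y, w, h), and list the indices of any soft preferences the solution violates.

1. main.x = 136  [header.left = main.left]
2. main.w = 231  [header.w = main.w]
3. main.y = 209  [main.top = header.bottom + 8]
4. main.h = 45  [content.bottom = main.bottom]

main = (x=136, y=209, w=231, h=45)
violated soft preferences: 16, 17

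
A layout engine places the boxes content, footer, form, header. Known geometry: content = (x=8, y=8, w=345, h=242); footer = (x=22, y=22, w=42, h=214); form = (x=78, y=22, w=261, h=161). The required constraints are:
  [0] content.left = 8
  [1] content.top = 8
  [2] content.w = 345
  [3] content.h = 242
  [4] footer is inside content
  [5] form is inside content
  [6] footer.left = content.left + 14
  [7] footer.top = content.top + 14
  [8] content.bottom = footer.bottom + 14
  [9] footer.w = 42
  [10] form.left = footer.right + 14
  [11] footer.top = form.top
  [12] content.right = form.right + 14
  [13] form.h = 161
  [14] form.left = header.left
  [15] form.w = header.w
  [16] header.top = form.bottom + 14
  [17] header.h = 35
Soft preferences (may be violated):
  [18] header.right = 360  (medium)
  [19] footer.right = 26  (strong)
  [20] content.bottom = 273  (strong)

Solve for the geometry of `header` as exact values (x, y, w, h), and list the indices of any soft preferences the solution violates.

1. header.x = 78  [form.left = header.left]
2. header.w = 261  [form.w = header.w]
3. header.y = 197  [header.top = form.bottom + 14]
4. header.h = 35  [header.h = 35]

header = (x=78, y=197, w=261, h=35)
violated soft preferences: 18, 19, 20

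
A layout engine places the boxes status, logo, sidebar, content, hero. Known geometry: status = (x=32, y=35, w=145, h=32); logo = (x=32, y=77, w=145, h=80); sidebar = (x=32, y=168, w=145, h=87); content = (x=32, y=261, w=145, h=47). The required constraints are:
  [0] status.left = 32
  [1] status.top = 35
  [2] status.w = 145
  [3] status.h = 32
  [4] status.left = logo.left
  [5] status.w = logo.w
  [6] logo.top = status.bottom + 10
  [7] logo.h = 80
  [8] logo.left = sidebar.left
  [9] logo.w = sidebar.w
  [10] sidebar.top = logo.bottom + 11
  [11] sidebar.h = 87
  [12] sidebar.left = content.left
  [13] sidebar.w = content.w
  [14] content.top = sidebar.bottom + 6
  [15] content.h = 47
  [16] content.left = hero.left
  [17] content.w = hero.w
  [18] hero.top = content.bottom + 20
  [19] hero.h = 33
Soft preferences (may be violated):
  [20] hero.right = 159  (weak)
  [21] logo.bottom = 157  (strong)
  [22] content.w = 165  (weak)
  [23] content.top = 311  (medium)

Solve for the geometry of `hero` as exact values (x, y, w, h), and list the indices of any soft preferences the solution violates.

1. hero.x = 32  [content.left = hero.left]
2. hero.w = 145  [content.w = hero.w]
3. hero.y = 328  [hero.top = content.bottom + 20]
4. hero.h = 33  [hero.h = 33]

hero = (x=32, y=328, w=145, h=33)
violated soft preferences: 20, 22, 23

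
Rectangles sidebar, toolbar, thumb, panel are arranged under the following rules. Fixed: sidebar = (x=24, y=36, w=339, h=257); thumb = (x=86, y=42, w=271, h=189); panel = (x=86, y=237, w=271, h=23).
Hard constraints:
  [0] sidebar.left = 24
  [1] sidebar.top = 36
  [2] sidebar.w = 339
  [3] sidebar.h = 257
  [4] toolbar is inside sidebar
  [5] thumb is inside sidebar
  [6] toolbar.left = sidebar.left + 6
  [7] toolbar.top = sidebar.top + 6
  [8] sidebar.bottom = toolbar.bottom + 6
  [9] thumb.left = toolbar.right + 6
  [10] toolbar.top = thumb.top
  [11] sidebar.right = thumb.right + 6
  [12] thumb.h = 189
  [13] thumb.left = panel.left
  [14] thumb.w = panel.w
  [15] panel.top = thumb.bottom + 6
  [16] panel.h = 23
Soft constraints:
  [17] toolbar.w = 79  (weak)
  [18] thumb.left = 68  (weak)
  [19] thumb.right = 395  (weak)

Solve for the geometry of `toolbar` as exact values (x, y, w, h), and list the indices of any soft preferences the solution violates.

toolbar = (x=30, y=42, w=50, h=245)
violated soft preferences: 17, 18, 19

1. toolbar.x = 30  [toolbar.left = sidebar.left + 6]
2. toolbar.y = 42  [toolbar.top = sidebar.top + 6]
3. toolbar.h = 245  [sidebar.bottom = toolbar.bottom + 6]
4. toolbar.w = 50  [thumb.left = toolbar.right + 6]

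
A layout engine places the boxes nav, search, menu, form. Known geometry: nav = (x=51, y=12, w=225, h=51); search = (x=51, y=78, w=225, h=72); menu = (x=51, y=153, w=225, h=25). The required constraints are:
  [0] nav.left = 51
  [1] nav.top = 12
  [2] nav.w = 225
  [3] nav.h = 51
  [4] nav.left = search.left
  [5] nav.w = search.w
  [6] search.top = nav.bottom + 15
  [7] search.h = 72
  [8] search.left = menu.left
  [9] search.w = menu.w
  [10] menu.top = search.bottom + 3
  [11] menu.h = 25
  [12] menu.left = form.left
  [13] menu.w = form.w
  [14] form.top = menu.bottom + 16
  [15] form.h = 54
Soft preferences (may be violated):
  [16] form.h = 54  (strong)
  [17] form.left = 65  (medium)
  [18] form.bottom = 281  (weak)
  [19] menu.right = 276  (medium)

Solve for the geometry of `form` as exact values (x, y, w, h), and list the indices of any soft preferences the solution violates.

form = (x=51, y=194, w=225, h=54)
violated soft preferences: 17, 18

1. form.x = 51  [menu.left = form.left]
2. form.w = 225  [menu.w = form.w]
3. form.y = 194  [form.top = menu.bottom + 16]
4. form.h = 54  [form.h = 54]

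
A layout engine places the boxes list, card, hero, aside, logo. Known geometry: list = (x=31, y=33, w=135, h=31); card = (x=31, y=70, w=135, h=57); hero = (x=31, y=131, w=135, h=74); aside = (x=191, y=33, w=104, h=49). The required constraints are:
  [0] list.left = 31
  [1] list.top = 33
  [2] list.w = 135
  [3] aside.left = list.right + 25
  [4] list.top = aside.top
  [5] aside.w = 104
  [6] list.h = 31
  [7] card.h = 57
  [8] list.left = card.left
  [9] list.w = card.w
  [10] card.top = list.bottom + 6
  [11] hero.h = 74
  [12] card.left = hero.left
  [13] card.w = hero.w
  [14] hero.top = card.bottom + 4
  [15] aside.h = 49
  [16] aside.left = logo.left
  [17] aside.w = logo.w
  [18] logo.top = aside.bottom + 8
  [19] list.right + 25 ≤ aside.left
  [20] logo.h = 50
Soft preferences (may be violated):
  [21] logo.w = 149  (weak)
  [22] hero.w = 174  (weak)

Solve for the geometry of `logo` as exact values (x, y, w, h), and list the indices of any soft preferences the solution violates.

1. logo.x = 191  [aside.left = logo.left]
2. logo.w = 104  [aside.w = logo.w]
3. logo.y = 90  [logo.top = aside.bottom + 8]
4. logo.h = 50  [logo.h = 50]

logo = (x=191, y=90, w=104, h=50)
violated soft preferences: 21, 22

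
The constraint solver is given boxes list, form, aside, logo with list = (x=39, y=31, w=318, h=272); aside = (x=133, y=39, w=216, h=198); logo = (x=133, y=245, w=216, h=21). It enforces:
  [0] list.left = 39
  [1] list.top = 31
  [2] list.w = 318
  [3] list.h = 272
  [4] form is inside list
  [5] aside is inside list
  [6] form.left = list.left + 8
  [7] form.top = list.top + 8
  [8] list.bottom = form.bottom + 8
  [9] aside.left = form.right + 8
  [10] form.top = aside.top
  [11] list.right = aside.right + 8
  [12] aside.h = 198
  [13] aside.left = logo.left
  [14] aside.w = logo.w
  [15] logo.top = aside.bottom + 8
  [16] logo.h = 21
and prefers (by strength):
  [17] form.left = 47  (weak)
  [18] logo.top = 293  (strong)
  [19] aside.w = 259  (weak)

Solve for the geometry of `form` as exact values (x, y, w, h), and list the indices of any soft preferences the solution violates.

1. form.x = 47  [form.left = list.left + 8]
2. form.y = 39  [form.top = list.top + 8]
3. form.h = 256  [list.bottom = form.bottom + 8]
4. form.w = 78  [aside.left = form.right + 8]

form = (x=47, y=39, w=78, h=256)
violated soft preferences: 18, 19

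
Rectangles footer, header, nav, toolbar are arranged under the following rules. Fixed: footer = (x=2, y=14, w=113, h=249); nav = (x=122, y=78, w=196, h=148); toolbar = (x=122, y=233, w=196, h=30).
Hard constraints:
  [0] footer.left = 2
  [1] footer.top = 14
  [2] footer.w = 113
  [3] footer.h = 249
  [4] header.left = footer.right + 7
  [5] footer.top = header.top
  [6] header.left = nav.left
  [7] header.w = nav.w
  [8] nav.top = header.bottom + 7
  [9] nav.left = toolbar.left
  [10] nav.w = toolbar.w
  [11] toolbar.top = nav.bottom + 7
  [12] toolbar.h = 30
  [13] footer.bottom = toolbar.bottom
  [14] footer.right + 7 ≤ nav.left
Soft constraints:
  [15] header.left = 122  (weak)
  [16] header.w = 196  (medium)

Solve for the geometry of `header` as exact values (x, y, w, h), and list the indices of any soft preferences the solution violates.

header = (x=122, y=14, w=196, h=57)
violated soft preferences: none

1. header.x = 122  [header.left = footer.right + 7]
2. header.y = 14  [footer.top = header.top]
3. header.w = 196  [header.w = nav.w]
4. header.h = 57  [nav.top = header.bottom + 7]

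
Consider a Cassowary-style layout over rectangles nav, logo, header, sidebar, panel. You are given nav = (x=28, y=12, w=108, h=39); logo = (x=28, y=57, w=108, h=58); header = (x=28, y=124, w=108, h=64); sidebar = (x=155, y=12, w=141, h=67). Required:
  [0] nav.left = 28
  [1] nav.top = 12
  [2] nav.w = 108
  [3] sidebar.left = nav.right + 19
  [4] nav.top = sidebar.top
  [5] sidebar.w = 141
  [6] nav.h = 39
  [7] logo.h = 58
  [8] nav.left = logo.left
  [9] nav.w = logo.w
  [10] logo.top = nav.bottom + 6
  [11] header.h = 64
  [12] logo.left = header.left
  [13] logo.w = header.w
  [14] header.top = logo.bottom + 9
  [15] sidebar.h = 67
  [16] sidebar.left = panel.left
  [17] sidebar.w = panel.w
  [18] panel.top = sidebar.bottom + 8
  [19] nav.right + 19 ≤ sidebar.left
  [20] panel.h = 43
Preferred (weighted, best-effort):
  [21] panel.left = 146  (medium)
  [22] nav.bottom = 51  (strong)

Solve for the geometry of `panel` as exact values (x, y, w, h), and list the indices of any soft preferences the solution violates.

panel = (x=155, y=87, w=141, h=43)
violated soft preferences: 21

1. panel.x = 155  [sidebar.left = panel.left]
2. panel.w = 141  [sidebar.w = panel.w]
3. panel.y = 87  [panel.top = sidebar.bottom + 8]
4. panel.h = 43  [panel.h = 43]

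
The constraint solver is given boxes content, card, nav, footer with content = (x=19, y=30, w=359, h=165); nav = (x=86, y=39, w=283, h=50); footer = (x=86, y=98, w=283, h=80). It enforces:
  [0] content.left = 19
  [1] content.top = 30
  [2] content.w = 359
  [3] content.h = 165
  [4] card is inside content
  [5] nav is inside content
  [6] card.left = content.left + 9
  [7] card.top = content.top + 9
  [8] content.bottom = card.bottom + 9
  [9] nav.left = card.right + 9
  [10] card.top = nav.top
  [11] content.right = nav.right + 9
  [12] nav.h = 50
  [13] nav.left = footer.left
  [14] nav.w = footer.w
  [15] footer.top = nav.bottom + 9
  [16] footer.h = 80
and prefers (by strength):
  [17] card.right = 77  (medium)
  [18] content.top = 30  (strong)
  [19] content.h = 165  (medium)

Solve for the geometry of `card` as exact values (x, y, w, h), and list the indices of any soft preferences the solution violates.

1. card.x = 28  [card.left = content.left + 9]
2. card.y = 39  [card.top = content.top + 9]
3. card.h = 147  [content.bottom = card.bottom + 9]
4. card.w = 49  [nav.left = card.right + 9]

card = (x=28, y=39, w=49, h=147)
violated soft preferences: none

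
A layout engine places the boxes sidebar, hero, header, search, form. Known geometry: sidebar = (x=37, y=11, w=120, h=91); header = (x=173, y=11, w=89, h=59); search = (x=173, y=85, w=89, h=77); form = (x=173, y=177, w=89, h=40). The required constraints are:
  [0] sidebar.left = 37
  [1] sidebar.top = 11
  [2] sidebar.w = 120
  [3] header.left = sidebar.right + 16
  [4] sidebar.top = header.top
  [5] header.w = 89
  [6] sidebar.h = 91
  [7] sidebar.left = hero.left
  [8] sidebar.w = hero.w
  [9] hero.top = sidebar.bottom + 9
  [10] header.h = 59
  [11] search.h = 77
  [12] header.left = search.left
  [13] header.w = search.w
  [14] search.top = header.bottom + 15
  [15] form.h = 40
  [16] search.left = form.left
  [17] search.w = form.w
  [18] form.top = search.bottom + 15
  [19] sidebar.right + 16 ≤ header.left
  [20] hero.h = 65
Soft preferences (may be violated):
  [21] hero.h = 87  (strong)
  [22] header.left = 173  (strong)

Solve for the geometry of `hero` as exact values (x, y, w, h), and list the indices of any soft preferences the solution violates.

1. hero.x = 37  [sidebar.left = hero.left]
2. hero.w = 120  [sidebar.w = hero.w]
3. hero.y = 111  [hero.top = sidebar.bottom + 9]
4. hero.h = 65  [hero.h = 65]

hero = (x=37, y=111, w=120, h=65)
violated soft preferences: 21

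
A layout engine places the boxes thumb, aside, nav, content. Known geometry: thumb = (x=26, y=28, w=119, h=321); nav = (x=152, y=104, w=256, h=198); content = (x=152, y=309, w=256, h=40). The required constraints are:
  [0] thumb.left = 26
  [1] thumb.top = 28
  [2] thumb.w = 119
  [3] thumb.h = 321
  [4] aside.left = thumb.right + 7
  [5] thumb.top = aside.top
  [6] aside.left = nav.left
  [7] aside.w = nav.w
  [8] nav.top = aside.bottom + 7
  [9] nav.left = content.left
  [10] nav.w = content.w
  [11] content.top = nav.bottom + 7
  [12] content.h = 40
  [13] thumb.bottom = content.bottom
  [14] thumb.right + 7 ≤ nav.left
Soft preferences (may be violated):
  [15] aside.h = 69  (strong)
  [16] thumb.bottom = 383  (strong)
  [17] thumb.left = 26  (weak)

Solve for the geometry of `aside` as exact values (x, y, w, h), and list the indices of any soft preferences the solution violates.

aside = (x=152, y=28, w=256, h=69)
violated soft preferences: 16

1. aside.x = 152  [aside.left = thumb.right + 7]
2. aside.y = 28  [thumb.top = aside.top]
3. aside.w = 256  [aside.w = nav.w]
4. aside.h = 69  [nav.top = aside.bottom + 7]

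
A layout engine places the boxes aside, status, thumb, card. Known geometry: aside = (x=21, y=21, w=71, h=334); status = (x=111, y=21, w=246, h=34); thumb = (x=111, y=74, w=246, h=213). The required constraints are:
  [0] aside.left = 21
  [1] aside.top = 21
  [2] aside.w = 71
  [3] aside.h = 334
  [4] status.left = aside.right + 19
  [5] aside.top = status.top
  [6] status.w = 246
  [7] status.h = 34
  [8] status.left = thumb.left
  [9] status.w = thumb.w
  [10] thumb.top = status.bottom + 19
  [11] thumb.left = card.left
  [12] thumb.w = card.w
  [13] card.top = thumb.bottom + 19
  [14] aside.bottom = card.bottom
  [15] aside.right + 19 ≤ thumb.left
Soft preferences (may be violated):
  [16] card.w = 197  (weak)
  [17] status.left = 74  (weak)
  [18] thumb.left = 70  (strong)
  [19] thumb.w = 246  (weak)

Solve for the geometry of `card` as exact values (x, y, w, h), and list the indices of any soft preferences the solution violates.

card = (x=111, y=306, w=246, h=49)
violated soft preferences: 16, 17, 18

1. card.x = 111  [thumb.left = card.left]
2. card.w = 246  [thumb.w = card.w]
3. card.y = 306  [card.top = thumb.bottom + 19]
4. card.h = 49  [aside.bottom = card.bottom]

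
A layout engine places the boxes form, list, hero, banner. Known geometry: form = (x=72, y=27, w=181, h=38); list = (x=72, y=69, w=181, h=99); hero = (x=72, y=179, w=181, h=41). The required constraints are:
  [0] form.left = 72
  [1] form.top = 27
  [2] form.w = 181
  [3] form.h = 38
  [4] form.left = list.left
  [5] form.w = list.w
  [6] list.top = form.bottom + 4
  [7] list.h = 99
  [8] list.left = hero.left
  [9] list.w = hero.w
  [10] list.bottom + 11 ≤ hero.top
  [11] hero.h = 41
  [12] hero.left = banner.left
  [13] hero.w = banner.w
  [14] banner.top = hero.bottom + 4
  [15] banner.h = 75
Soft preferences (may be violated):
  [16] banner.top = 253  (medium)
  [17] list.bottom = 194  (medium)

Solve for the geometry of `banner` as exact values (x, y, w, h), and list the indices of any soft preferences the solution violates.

1. banner.x = 72  [hero.left = banner.left]
2. banner.w = 181  [hero.w = banner.w]
3. banner.y = 224  [banner.top = hero.bottom + 4]
4. banner.h = 75  [banner.h = 75]

banner = (x=72, y=224, w=181, h=75)
violated soft preferences: 16, 17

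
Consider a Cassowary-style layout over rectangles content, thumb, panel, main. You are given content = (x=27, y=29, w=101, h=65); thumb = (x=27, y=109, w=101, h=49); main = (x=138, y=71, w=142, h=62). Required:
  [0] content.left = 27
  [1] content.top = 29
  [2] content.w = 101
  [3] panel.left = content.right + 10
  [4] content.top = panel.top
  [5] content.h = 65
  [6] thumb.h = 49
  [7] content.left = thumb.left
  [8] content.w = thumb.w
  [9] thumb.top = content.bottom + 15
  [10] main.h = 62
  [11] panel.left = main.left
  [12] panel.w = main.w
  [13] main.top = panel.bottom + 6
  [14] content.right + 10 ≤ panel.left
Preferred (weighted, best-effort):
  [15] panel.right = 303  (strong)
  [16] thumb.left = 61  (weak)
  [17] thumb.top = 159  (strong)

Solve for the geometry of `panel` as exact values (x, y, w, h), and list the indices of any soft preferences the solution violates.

1. panel.x = 138  [panel.left = content.right + 10]
2. panel.y = 29  [content.top = panel.top]
3. panel.w = 142  [panel.w = main.w]
4. panel.h = 36  [main.top = panel.bottom + 6]

panel = (x=138, y=29, w=142, h=36)
violated soft preferences: 15, 16, 17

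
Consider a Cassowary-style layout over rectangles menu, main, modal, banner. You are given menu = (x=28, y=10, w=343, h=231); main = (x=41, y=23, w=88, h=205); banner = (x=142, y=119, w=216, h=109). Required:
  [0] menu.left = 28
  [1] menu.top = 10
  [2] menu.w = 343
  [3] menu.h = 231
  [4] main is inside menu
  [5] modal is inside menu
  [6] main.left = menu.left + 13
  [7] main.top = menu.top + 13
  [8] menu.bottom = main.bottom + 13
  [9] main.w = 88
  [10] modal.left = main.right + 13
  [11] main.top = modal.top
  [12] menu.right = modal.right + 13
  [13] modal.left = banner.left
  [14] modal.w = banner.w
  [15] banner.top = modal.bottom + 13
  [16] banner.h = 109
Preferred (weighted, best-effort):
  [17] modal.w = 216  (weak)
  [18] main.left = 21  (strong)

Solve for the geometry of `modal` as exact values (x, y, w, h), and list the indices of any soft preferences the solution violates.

modal = (x=142, y=23, w=216, h=83)
violated soft preferences: 18

1. modal.x = 142  [modal.left = main.right + 13]
2. modal.y = 23  [main.top = modal.top]
3. modal.w = 216  [menu.right = modal.right + 13]
4. modal.h = 83  [banner.top = modal.bottom + 13]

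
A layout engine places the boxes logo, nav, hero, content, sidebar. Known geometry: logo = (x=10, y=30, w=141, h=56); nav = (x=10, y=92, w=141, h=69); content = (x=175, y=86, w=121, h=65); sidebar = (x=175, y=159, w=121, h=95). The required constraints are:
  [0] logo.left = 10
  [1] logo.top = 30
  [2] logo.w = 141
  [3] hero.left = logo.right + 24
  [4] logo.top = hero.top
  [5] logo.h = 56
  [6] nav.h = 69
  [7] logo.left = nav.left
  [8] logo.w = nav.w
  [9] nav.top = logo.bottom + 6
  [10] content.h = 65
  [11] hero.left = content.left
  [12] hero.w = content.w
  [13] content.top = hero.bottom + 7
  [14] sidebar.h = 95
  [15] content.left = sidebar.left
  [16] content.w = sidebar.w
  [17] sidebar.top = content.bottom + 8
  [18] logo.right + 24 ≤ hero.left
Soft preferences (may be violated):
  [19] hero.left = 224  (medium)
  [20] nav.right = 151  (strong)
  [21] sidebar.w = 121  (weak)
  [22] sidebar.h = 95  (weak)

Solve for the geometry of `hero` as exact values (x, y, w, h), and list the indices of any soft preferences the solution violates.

1. hero.x = 175  [hero.left = logo.right + 24]
2. hero.y = 30  [logo.top = hero.top]
3. hero.w = 121  [hero.w = content.w]
4. hero.h = 49  [content.top = hero.bottom + 7]

hero = (x=175, y=30, w=121, h=49)
violated soft preferences: 19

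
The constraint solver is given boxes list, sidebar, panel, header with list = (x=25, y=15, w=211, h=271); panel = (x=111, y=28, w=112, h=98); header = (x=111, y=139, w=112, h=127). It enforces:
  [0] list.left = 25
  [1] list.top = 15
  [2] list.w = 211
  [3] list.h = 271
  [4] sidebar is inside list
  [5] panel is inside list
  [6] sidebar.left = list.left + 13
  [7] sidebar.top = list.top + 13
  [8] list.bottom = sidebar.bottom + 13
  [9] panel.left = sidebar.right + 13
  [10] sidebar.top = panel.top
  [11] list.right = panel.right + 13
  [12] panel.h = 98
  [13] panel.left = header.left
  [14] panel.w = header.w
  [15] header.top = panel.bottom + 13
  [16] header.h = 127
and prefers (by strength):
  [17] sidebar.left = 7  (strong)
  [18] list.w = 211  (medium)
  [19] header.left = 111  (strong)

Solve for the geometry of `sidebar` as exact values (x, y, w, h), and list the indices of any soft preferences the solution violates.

sidebar = (x=38, y=28, w=60, h=245)
violated soft preferences: 17

1. sidebar.x = 38  [sidebar.left = list.left + 13]
2. sidebar.y = 28  [sidebar.top = list.top + 13]
3. sidebar.h = 245  [list.bottom = sidebar.bottom + 13]
4. sidebar.w = 60  [panel.left = sidebar.right + 13]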